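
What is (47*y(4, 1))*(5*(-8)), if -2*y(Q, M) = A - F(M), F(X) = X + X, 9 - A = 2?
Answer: 4700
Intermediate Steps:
A = 7 (A = 9 - 1*2 = 9 - 2 = 7)
F(X) = 2*X
y(Q, M) = -7/2 + M (y(Q, M) = -(7 - 2*M)/2 = -7/2 + M)
(47*y(4, 1))*(5*(-8)) = (47*(-7/2 + 1))*(5*(-8)) = (47*(-5/2))*(-40) = -235/2*(-40) = 4700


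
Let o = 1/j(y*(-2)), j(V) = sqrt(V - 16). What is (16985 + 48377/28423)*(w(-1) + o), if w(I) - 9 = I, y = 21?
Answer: 3862504256/28423 - 241406516*I*sqrt(58)/824267 ≈ 1.3589e+5 - 2230.5*I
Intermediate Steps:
w(I) = 9 + I
j(V) = sqrt(-16 + V)
o = -I*sqrt(58)/58 (o = 1/(sqrt(-16 + 21*(-2))) = 1/(sqrt(-16 - 42)) = 1/(sqrt(-58)) = 1/(I*sqrt(58)) = -I*sqrt(58)/58 ≈ -0.13131*I)
(16985 + 48377/28423)*(w(-1) + o) = (16985 + 48377/28423)*((9 - 1) - I*sqrt(58)/58) = (16985 + 48377*(1/28423))*(8 - I*sqrt(58)/58) = (16985 + 48377/28423)*(8 - I*sqrt(58)/58) = 482813032*(8 - I*sqrt(58)/58)/28423 = 3862504256/28423 - 241406516*I*sqrt(58)/824267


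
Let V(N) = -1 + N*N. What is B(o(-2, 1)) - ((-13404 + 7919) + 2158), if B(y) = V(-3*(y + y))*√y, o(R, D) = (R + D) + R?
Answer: 3327 + 323*I*√3 ≈ 3327.0 + 559.45*I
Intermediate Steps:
V(N) = -1 + N²
o(R, D) = D + 2*R (o(R, D) = (D + R) + R = D + 2*R)
B(y) = √y*(-1 + 36*y²) (B(y) = (-1 + (-3*(y + y))²)*√y = (-1 + (-6*y)²)*√y = (-1 + 36*y²)*√y = √y*(-1 + 36*y²))
B(o(-2, 1)) - ((-13404 + 7919) + 2158) = √(1 + 2*(-2))*(-1 + 36*(1 + 2*(-2))²) - ((-13404 + 7919) + 2158) = √(1 - 4)*(-1 + 36*(1 - 4)²) - (-5485 + 2158) = √(-3)*(-1 + 36*(-3)²) - 1*(-3327) = (I*√3)*(-1 + 36*9) + 3327 = (I*√3)*(-1 + 324) + 3327 = (I*√3)*323 + 3327 = 323*I*√3 + 3327 = 3327 + 323*I*√3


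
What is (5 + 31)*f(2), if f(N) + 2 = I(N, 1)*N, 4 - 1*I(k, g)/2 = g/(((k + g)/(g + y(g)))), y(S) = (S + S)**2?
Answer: 264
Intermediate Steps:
y(S) = 4*S**2 (y(S) = (2*S)**2 = 4*S**2)
I(k, g) = 8 - 2*g*(g + 4*g**2)/(g + k) (I(k, g) = 8 - 2*g/((k + g)/(g + 4*g**2)) = 8 - 2*g/((g + k)/(g + 4*g**2)) = 8 - 2*g*(g + 4*g**2)/(g + k))
f(N) = -2 + 2*N*(-1 + 4*N)/(1 + N) (f(N) = -2 + (2*(-1*1**2 - 4*1**3 + 4*1 + 4*N)/(1 + N))*N = -2 + (2*(-1*1 - 4*1 + 4 + 4*N)/(1 + N))*N = -2 + (2*(-1 - 4 + 4 + 4*N)/(1 + N))*N = -2 + (2*(-1 + 4*N)/(1 + N))*N = -2 + 2*N*(-1 + 4*N)/(1 + N))
(5 + 31)*f(2) = (5 + 31)*(2*(-1 - 2*2 + 4*2**2)/(1 + 2)) = 36*(2*(-1 - 4 + 4*4)/3) = 36*(2*(1/3)*(-1 - 4 + 16)) = 36*(2*(1/3)*11) = 36*(22/3) = 264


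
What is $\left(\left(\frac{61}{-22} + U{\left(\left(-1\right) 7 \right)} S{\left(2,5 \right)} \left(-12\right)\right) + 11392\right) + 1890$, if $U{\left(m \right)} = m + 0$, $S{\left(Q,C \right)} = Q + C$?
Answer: $\frac{305079}{22} \approx 13867.0$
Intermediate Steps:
$S{\left(Q,C \right)} = C + Q$
$U{\left(m \right)} = m$
$\left(\left(\frac{61}{-22} + U{\left(\left(-1\right) 7 \right)} S{\left(2,5 \right)} \left(-12\right)\right) + 11392\right) + 1890 = \left(\left(\frac{61}{-22} + \left(-1\right) 7 \left(5 + 2\right) \left(-12\right)\right) + 11392\right) + 1890 = \left(\left(61 \left(- \frac{1}{22}\right) - 7 \cdot 7 \left(-12\right)\right) + 11392\right) + 1890 = \left(\left(- \frac{61}{22} - -588\right) + 11392\right) + 1890 = \left(\left(- \frac{61}{22} + 588\right) + 11392\right) + 1890 = \left(\frac{12875}{22} + 11392\right) + 1890 = \frac{263499}{22} + 1890 = \frac{305079}{22}$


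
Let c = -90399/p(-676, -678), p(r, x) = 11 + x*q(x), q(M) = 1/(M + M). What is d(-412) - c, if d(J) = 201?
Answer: 185421/23 ≈ 8061.8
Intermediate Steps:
q(M) = 1/(2*M)
p(r, x) = 23/2 (p(r, x) = 11 + x*(1/(2*x)) = 11 + ½ = 23/2)
c = -180798/23 (c = -90399/23/2 = -90399*2/23 = -180798/23 ≈ -7860.8)
d(-412) - c = 201 - 1*(-180798/23) = 201 + 180798/23 = 185421/23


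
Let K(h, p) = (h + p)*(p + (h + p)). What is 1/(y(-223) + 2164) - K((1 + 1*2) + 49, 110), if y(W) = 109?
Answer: -100157471/2273 ≈ -44064.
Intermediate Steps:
K(h, p) = (h + p)*(h + 2*p)
1/(y(-223) + 2164) - K((1 + 1*2) + 49, 110) = 1/(109 + 2164) - (((1 + 1*2) + 49)² + 2*110² + 3*((1 + 1*2) + 49)*110) = 1/2273 - (((1 + 2) + 49)² + 2*12100 + 3*((1 + 2) + 49)*110) = 1/2273 - ((3 + 49)² + 24200 + 3*(3 + 49)*110) = 1/2273 - (52² + 24200 + 3*52*110) = 1/2273 - (2704 + 24200 + 17160) = 1/2273 - 1*44064 = 1/2273 - 44064 = -100157471/2273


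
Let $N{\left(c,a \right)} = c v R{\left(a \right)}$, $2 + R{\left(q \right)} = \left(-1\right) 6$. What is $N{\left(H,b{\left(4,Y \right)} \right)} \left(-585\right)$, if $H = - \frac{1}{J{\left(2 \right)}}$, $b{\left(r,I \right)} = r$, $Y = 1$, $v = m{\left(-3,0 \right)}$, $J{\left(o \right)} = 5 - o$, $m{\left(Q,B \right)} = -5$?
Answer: $7800$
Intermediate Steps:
$R{\left(q \right)} = -8$ ($R{\left(q \right)} = -2 - 6 = -8$)
$v = -5$
$H = - \frac{1}{3}$ ($H = - \frac{1}{5 - 2} = - \frac{1}{3} \approx -0.33333$)
$N{\left(c,a \right)} = 40 c$ ($N{\left(c,a \right)} = c \left(-5\right) \left(-8\right) = - 5 c \left(-8\right) = 40 c$)
$N{\left(H,b{\left(4,Y \right)} \right)} \left(-585\right) = 40 \left(- \frac{1}{3}\right) \left(-585\right) = \left(- \frac{40}{3}\right) \left(-585\right) = 7800$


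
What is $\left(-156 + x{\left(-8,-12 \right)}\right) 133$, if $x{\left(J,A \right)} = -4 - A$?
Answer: $-19684$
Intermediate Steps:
$\left(-156 + x{\left(-8,-12 \right)}\right) 133 = \left(-156 - -8\right) 133 = \left(-156 + \left(-4 + 12\right)\right) 133 = \left(-156 + 8\right) 133 = \left(-148\right) 133 = -19684$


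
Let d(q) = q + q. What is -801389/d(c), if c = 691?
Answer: -801389/1382 ≈ -579.88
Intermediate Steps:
d(q) = 2*q
-801389/d(c) = -801389/(2*691) = -801389/1382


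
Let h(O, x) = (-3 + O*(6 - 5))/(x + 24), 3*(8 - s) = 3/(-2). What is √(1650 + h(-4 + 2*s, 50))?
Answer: √2259035/37 ≈ 40.622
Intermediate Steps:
s = 17/2 (s = 8 - 1/(-2) = 8 - (-1)/2 = 8 - ⅓*(-3/2) = 8 + ½ = 17/2 ≈ 8.5000)
h(O, x) = (-3 + O)/(24 + x) (h(O, x) = (-3 + O*1)/(24 + x) = (-3 + O)/(24 + x))
√(1650 + h(-4 + 2*s, 50)) = √(1650 + (-3 + (-4 + 2*(17/2)))/(24 + 50)) = √(1650 + (-3 + (-4 + 17))/74) = √(1650 + (-3 + 13)/74) = √(1650 + (1/74)*10) = √(1650 + 5/37) = √(61055/37) = √2259035/37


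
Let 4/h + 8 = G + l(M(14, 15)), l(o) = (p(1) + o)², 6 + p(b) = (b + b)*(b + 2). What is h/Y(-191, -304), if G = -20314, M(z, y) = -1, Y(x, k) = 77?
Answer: -4/1564717 ≈ -2.5564e-6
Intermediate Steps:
p(b) = -6 + 2*b*(2 + b) (p(b) = -6 + (b + b)*(b + 2) = -6 + (2*b)*(2 + b) = -6 + 2*b*(2 + b))
l(o) = o² (l(o) = ((-6 + 2*1² + 4*1) + o)² = ((-6 + 2*1 + 4) + o)² = ((-6 + 2 + 4) + o)² = (0 + o)² = o²)
h = -4/20321 (h = 4/(-8 + (-20314 + (-1)²)) = 4/(-8 + (-20314 + 1)) = 4/(-8 - 20313) = 4/(-20321) = 4*(-1/20321) = -4/20321 ≈ -0.00019684)
h/Y(-191, -304) = -4/20321/77 = -4/20321*1/77 = -4/1564717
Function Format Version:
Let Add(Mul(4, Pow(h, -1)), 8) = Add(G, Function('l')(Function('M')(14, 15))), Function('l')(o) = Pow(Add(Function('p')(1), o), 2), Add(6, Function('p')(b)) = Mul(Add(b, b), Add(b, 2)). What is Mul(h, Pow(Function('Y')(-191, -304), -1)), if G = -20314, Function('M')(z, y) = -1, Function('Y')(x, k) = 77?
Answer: Rational(-4, 1564717) ≈ -2.5564e-6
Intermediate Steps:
Function('p')(b) = Add(-6, Mul(2, b, Add(2, b))) (Function('p')(b) = Add(-6, Mul(Add(b, b), Add(b, 2))) = Add(-6, Mul(Mul(2, b), Add(2, b))) = Add(-6, Mul(2, b, Add(2, b))))
Function('l')(o) = Pow(o, 2) (Function('l')(o) = Pow(Add(Add(-6, Mul(2, Pow(1, 2)), Mul(4, 1)), o), 2) = Pow(Add(Add(-6, Mul(2, 1), 4), o), 2) = Pow(Add(Add(-6, 2, 4), o), 2) = Pow(Add(0, o), 2) = Pow(o, 2))
h = Rational(-4, 20321) (h = Mul(4, Pow(Add(-8, Add(-20314, Pow(-1, 2))), -1)) = Mul(4, Pow(Add(-8, Add(-20314, 1)), -1)) = Mul(4, Pow(Add(-8, -20313), -1)) = Mul(4, Pow(-20321, -1)) = Mul(4, Rational(-1, 20321)) = Rational(-4, 20321) ≈ -0.00019684)
Mul(h, Pow(Function('Y')(-191, -304), -1)) = Mul(Rational(-4, 20321), Pow(77, -1)) = Mul(Rational(-4, 20321), Rational(1, 77)) = Rational(-4, 1564717)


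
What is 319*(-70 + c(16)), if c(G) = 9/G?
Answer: -354409/16 ≈ -22151.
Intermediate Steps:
319*(-70 + c(16)) = 319*(-70 + 9/16) = 319*(-1111/16) = -354409/16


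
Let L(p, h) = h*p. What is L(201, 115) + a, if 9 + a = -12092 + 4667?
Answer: 15681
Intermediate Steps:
a = -7434 (a = -9 + (-12092 + 4667) = -9 - 7425 = -7434)
L(201, 115) + a = 115*201 - 7434 = 23115 - 7434 = 15681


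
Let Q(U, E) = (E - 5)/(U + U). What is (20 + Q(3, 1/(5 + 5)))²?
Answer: 1324801/3600 ≈ 368.00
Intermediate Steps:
Q(U, E) = (-5 + E)/(2*U) (Q(U, E) = (-5 + E)/((2*U)) = (-5 + E)*(1/(2*U)) = (-5 + E)/(2*U))
(20 + Q(3, 1/(5 + 5)))² = (20 + (½)*(-5 + 1/(5 + 5))/3)² = (20 + (½)*(⅓)*(-5 + 1/10))² = (20 + (½)*(⅓)*(-5 + ⅒))² = (20 + (½)*(⅓)*(-49/10))² = (20 - 49/60)² = (1151/60)² = 1324801/3600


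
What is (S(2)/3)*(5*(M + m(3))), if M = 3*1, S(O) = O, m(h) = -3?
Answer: 0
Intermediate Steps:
M = 3
(S(2)/3)*(5*(M + m(3))) = (2/3)*(5*(3 - 3)) = (2*(1/3))*(5*0) = (2/3)*0 = 0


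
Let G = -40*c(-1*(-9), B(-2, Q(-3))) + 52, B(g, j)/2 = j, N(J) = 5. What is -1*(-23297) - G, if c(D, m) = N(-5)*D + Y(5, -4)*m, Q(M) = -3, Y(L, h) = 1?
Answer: 24805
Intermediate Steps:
B(g, j) = 2*j
c(D, m) = m + 5*D (c(D, m) = 5*D + 1*m = 5*D + m = m + 5*D)
G = -1508 (G = -40*(2*(-3) + 5*(-1*(-9))) + 52 = -40*(-6 + 5*9) + 52 = -40*(-6 + 45) + 52 = -40*39 + 52 = -1560 + 52 = -1508)
-1*(-23297) - G = -1*(-23297) - 1*(-1508) = 23297 + 1508 = 24805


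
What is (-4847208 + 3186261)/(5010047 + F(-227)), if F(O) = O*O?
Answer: -553649/1687192 ≈ -0.32815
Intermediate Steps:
F(O) = O²
(-4847208 + 3186261)/(5010047 + F(-227)) = (-4847208 + 3186261)/(5010047 + (-227)²) = -1660947/(5010047 + 51529) = -1660947/5061576 = -1660947*1/5061576 = -553649/1687192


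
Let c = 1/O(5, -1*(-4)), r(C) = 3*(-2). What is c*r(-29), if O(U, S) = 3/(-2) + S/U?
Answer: 60/7 ≈ 8.5714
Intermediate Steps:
O(U, S) = -3/2 + S/U (O(U, S) = 3*(-1/2) + S/U = -3/2 + S/U)
r(C) = -6
c = -10/7 (c = 1/(-3/2 - 1*(-4)/5) = 1/(-3/2 + 4*(1/5)) = 1/(-3/2 + 4/5) = 1/(-7/10) = -10/7 ≈ -1.4286)
c*r(-29) = -10/7*(-6) = 60/7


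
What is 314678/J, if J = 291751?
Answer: 314678/291751 ≈ 1.0786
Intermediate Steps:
314678/J = 314678/291751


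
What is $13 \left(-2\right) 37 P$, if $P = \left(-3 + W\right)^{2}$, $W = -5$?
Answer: $-61568$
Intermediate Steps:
$P = 64$ ($P = \left(-3 - 5\right)^{2} = \left(-8\right)^{2} = 64$)
$13 \left(-2\right) 37 P = 13 \left(-2\right) 37 \cdot 64 = \left(-26\right) 37 \cdot 64 = \left(-962\right) 64 = -61568$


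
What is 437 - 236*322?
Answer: -75555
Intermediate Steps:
437 - 236*322 = 437 - 75992 = -75555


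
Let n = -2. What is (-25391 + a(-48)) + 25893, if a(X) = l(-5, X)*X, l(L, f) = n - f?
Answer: -1706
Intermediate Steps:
l(L, f) = -2 - f
a(X) = X*(-2 - X) (a(X) = (-2 - X)*X = X*(-2 - X))
(-25391 + a(-48)) + 25893 = (-25391 - 1*(-48)*(2 - 48)) + 25893 = (-25391 - 1*(-48)*(-46)) + 25893 = (-25391 - 2208) + 25893 = -27599 + 25893 = -1706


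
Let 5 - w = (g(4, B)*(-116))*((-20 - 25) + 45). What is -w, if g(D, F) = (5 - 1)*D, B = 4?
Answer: -5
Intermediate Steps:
g(D, F) = 4*D
w = 5 (w = 5 - (4*4)*(-116)*((-20 - 25) + 45) = 5 - 16*(-116)*(-45 + 45) = 5 - (-1856)*0 = 5 - 1*0 = 5 + 0 = 5)
-w = -1*5 = -5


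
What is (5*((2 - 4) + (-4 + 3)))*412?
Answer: -6180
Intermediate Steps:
(5*((2 - 4) + (-4 + 3)))*412 = (5*(-2 - 1))*412 = (5*(-3))*412 = -15*412 = -6180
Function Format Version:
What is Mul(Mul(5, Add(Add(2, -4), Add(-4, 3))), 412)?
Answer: -6180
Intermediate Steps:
Mul(Mul(5, Add(Add(2, -4), Add(-4, 3))), 412) = Mul(Mul(5, Add(-2, -1)), 412) = Mul(Mul(5, -3), 412) = Mul(-15, 412) = -6180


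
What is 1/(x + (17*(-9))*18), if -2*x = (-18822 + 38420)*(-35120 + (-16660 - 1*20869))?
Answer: 1/711884797 ≈ 1.4047e-9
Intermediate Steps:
x = 711887551 (x = -(-18822 + 38420)*(-35120 + (-16660 - 1*20869))/2 = -9799*(-35120 + (-16660 - 20869)) = -9799*(-35120 - 37529) = -9799*(-72649) = -½*(-1423775102) = 711887551)
1/(x + (17*(-9))*18) = 1/(711887551 + (17*(-9))*18) = 1/(711887551 - 153*18) = 1/(711887551 - 2754) = 1/711884797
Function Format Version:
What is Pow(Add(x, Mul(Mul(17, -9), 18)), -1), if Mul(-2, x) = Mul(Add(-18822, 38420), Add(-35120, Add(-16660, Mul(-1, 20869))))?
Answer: Rational(1, 711884797) ≈ 1.4047e-9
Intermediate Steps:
x = 711887551 (x = Mul(Rational(-1, 2), Mul(Add(-18822, 38420), Add(-35120, Add(-16660, Mul(-1, 20869))))) = Mul(Rational(-1, 2), Mul(19598, Add(-35120, Add(-16660, -20869)))) = Mul(Rational(-1, 2), Mul(19598, Add(-35120, -37529))) = Mul(Rational(-1, 2), Mul(19598, -72649)) = Mul(Rational(-1, 2), -1423775102) = 711887551)
Pow(Add(x, Mul(Mul(17, -9), 18)), -1) = Pow(Add(711887551, Mul(Mul(17, -9), 18)), -1) = Pow(Add(711887551, Mul(-153, 18)), -1) = Pow(Add(711887551, -2754), -1) = Pow(711884797, -1) = Rational(1, 711884797)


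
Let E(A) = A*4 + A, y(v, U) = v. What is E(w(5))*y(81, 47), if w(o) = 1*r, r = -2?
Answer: -810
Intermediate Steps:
w(o) = -2 (w(o) = 1*(-2) = -2)
E(A) = 5*A (E(A) = 4*A + A = 5*A)
E(w(5))*y(81, 47) = (5*(-2))*81 = -10*81 = -810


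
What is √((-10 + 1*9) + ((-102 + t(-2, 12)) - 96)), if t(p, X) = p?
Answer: I*√201 ≈ 14.177*I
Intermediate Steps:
√((-10 + 1*9) + ((-102 + t(-2, 12)) - 96)) = √((-10 + 1*9) + ((-102 - 2) - 96)) = √((-10 + 9) + (-104 - 96)) = √(-1 - 200) = √(-201) = I*√201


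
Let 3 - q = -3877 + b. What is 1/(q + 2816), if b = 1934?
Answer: 1/4762 ≈ 0.00021000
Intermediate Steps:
q = 1946 (q = 3 - (-3877 + 1934) = 3 - 1*(-1943) = 3 + 1943 = 1946)
1/(q + 2816) = 1/(1946 + 2816) = 1/4762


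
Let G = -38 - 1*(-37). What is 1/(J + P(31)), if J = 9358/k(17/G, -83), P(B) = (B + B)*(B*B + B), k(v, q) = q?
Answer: 83/5095474 ≈ 1.6289e-5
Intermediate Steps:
G = -1 (G = -38 + 37 = -1)
P(B) = 2*B*(B + B**2) (P(B) = (2*B)*(B**2 + B) = (2*B)*(B + B**2) = 2*B*(B + B**2))
J = -9358/83 (J = 9358/(-83) = 9358*(-1/83) = -9358/83 ≈ -112.75)
1/(J + P(31)) = 1/(-9358/83 + 2*31**2*(1 + 31)) = 1/(-9358/83 + 2*961*32) = 1/(-9358/83 + 61504) = 1/(5095474/83) = 83/5095474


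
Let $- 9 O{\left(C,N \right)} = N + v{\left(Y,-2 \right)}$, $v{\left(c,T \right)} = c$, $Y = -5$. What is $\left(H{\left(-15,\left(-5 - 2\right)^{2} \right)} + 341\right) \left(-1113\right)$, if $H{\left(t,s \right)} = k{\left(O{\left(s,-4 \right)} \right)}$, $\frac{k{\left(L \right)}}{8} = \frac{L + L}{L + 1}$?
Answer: $-388437$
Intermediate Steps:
$O{\left(C,N \right)} = \frac{5}{9} - \frac{N}{9}$ ($O{\left(C,N \right)} = - \frac{N - 5}{9} = - \frac{-5 + N}{9} = \frac{5}{9} - \frac{N}{9}$)
$k{\left(L \right)} = \frac{16 L}{1 + L}$ ($k{\left(L \right)} = 8 \frac{L + L}{L + 1} = 8 \frac{2 L}{1 + L} = \frac{16 L}{1 + L}$)
$H{\left(t,s \right)} = 8$ ($H{\left(t,s \right)} = \frac{16 \left(\frac{5}{9} - - \frac{4}{9}\right)}{1 + \left(\frac{5}{9} - - \frac{4}{9}\right)} = \frac{16 \left(\frac{5}{9} + \frac{4}{9}\right)}{1 + \left(\frac{5}{9} + \frac{4}{9}\right)} = 16 \cdot 1 \frac{1}{1 + 1} = 16 \cdot 1 \cdot \frac{1}{2} = 8$)
$\left(H{\left(-15,\left(-5 - 2\right)^{2} \right)} + 341\right) \left(-1113\right) = \left(8 + 341\right) \left(-1113\right) = 349 \left(-1113\right) = -388437$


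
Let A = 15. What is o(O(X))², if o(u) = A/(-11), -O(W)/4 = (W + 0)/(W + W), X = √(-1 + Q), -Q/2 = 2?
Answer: 225/121 ≈ 1.8595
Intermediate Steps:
Q = -4 (Q = -2*2 = -4)
X = I*√5 (X = √(-1 - 4) = √(-5) = I*√5 ≈ 2.2361*I)
O(W) = -2 (O(W) = -4*(W + 0)/(W + W) = -4*W/(2*W) = -4*W*1/(2*W) = -4*½ = -2)
o(u) = -15/11 (o(u) = 15/(-11) = 15*(-1/11) = -15/11)
o(O(X))² = (-15/11)² = 225/121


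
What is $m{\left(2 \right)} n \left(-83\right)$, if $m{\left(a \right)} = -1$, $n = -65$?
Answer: $-5395$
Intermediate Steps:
$m{\left(2 \right)} n \left(-83\right) = \left(-1\right) \left(-65\right) \left(-83\right) = 65 \left(-83\right) = -5395$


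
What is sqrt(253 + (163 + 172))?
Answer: 14*sqrt(3) ≈ 24.249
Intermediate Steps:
sqrt(253 + (163 + 172)) = sqrt(253 + 335) = sqrt(588) = 14*sqrt(3)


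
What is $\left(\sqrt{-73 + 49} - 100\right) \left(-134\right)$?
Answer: $13400 - 268 i \sqrt{6} \approx 13400.0 - 656.46 i$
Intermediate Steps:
$\left(\sqrt{-73 + 49} - 100\right) \left(-134\right) = \left(\sqrt{-24} - 100\right) \left(-134\right) = \left(2 i \sqrt{6} - 100\right) \left(-134\right) = \left(-100 + 2 i \sqrt{6}\right) \left(-134\right) = 13400 - 268 i \sqrt{6}$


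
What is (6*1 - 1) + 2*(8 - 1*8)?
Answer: 5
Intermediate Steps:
(6*1 - 1) + 2*(8 - 1*8) = (6 - 1) + 2*(8 - 8) = 5 + 2*0 = 5 + 0 = 5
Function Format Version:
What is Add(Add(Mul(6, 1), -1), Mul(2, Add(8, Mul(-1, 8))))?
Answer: 5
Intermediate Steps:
Add(Add(Mul(6, 1), -1), Mul(2, Add(8, Mul(-1, 8)))) = Add(Add(6, -1), Mul(2, Add(8, -8))) = Add(5, Mul(2, 0)) = Add(5, 0) = 5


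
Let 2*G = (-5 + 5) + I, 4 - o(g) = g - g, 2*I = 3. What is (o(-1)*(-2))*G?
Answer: -6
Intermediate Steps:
I = 3/2 (I = (½)*3 = 3/2 ≈ 1.5000)
o(g) = 4 (o(g) = 4 - (g - g) = 4 - 1*0 = 4 + 0 = 4)
G = ¾ (G = ((-5 + 5) + 3/2)/2 = (0 + 3/2)/2 = (½)*(3/2) = ¾ ≈ 0.75000)
(o(-1)*(-2))*G = (4*(-2))*(¾) = -8*¾ = -6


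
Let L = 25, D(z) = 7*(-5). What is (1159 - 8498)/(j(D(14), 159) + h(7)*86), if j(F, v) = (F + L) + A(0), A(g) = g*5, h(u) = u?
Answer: -7339/592 ≈ -12.397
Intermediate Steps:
D(z) = -35
A(g) = 5*g
j(F, v) = 25 + F (j(F, v) = (F + 25) + 5*0 = (25 + F) + 0 = 25 + F)
(1159 - 8498)/(j(D(14), 159) + h(7)*86) = (1159 - 8498)/((25 - 35) + 7*86) = -7339/(-10 + 602) = -7339/592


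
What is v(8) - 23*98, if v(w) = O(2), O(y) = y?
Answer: -2252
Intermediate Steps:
v(w) = 2
v(8) - 23*98 = 2 - 23*98 = 2 - 2254 = -2252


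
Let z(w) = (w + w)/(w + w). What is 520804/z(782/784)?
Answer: 520804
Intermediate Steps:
z(w) = 1 (z(w) = (2*w)/((2*w)) = (2*w)*(1/(2*w)) = 1)
520804/z(782/784) = 520804/1 = 520804*1 = 520804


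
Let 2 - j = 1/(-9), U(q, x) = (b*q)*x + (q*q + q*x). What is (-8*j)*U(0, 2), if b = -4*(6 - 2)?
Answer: 0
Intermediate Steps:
b = -16 (b = -4*4 = -16)
U(q, x) = q**2 - 15*q*x (U(q, x) = (-16*q)*x + (q*q + q*x) = -16*q*x + (q**2 + q*x) = q**2 - 15*q*x)
j = 19/9 (j = 2 - 1/(-9) = 2 - 1*(-1/9) = 2 + 1/9 = 19/9 ≈ 2.1111)
(-8*j)*U(0, 2) = (-8*19/9)*(0*(0 - 15*2)) = -0*(0 - 30) = -0*(-30) = -152/9*0 = 0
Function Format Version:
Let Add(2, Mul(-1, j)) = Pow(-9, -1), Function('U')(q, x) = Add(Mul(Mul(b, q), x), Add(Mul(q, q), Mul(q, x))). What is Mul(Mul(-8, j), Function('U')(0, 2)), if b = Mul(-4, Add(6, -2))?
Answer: 0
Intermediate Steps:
b = -16 (b = Mul(-4, 4) = -16)
Function('U')(q, x) = Add(Pow(q, 2), Mul(-15, q, x)) (Function('U')(q, x) = Add(Mul(Mul(-16, q), x), Add(Mul(q, q), Mul(q, x))) = Add(Mul(-16, q, x), Add(Pow(q, 2), Mul(q, x))) = Add(Pow(q, 2), Mul(-15, q, x)))
j = Rational(19, 9) (j = Add(2, Mul(-1, Pow(-9, -1))) = Add(2, Mul(-1, Rational(-1, 9))) = Add(2, Rational(1, 9)) = Rational(19, 9) ≈ 2.1111)
Mul(Mul(-8, j), Function('U')(0, 2)) = Mul(Mul(-8, Rational(19, 9)), Mul(0, Add(0, Mul(-15, 2)))) = Mul(Rational(-152, 9), Mul(0, Add(0, -30))) = Mul(Rational(-152, 9), Mul(0, -30)) = Mul(Rational(-152, 9), 0) = 0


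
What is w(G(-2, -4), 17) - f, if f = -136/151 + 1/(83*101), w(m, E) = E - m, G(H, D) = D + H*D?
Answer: 17595766/1265833 ≈ 13.901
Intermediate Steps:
G(H, D) = D + D*H
f = -1139937/1265833 (f = -136*1/151 + (1/83)*(1/101) = -136/151 + 1/8383 = -1139937/1265833 ≈ -0.90054)
w(G(-2, -4), 17) - f = (17 - (-4)*(1 - 2)) - 1*(-1139937/1265833) = (17 - (-4)*(-1)) + 1139937/1265833 = (17 - 1*4) + 1139937/1265833 = (17 - 4) + 1139937/1265833 = 13 + 1139937/1265833 = 17595766/1265833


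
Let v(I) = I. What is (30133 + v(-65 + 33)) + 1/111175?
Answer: 3346478676/111175 ≈ 30101.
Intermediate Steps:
(30133 + v(-65 + 33)) + 1/111175 = (30133 + (-65 + 33)) + 1/111175 = (30133 - 32) + 1/111175 = 30101 + 1/111175 = 3346478676/111175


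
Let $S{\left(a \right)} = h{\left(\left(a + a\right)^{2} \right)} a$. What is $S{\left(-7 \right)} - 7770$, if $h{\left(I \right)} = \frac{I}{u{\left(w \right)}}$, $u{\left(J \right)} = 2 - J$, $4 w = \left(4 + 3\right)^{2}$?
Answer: $- \frac{313082}{41} \approx -7636.1$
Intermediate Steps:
$w = \frac{49}{4}$ ($w = \frac{\left(4 + 3\right)^{2}}{4} = \frac{7^{2}}{4} = \frac{1}{4} \cdot 49 = \frac{49}{4} \approx 12.25$)
$h{\left(I \right)} = - \frac{4 I}{41}$ ($h{\left(I \right)} = \frac{I}{2 - \frac{49}{4}} = \frac{I}{- \frac{41}{4}} = I \left(- \frac{4}{41}\right) = - \frac{4 I}{41}$)
$S{\left(a \right)} = - \frac{16 a^{3}}{41}$ ($S{\left(a \right)} = - \frac{4 \left(a + a\right)^{2}}{41} a = - \frac{4 \left(2 a\right)^{2}}{41} a = - \frac{4 \cdot 4 a^{2}}{41} a = - \frac{16 a^{2}}{41} a = - \frac{16 a^{3}}{41}$)
$S{\left(-7 \right)} - 7770 = - \frac{16 \left(-7\right)^{3}}{41} - 7770 = \left(- \frac{16}{41}\right) \left(-343\right) - 7770 = \frac{5488}{41} - 7770 = - \frac{313082}{41}$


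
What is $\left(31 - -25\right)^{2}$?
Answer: $3136$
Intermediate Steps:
$\left(31 - -25\right)^{2} = \left(31 + \left(-19 + 44\right)\right)^{2} = \left(31 + 25\right)^{2} = 56^{2} = 3136$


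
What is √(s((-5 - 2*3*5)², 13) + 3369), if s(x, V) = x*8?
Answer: √13169 ≈ 114.76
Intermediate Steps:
s(x, V) = 8*x
√(s((-5 - 2*3*5)², 13) + 3369) = √(8*(-5 - 2*3*5)² + 3369) = √(8*(-5 - 6*5)² + 3369) = √(8*(-5 - 30)² + 3369) = √(8*(-35)² + 3369) = √(8*1225 + 3369) = √(9800 + 3369) = √13169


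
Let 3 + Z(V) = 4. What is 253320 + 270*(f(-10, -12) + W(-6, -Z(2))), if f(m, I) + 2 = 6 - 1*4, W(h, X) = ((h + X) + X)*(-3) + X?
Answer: 259530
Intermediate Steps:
Z(V) = 1 (Z(V) = -3 + 4 = 1)
W(h, X) = -5*X - 3*h (W(h, X) = ((X + h) + X)*(-3) + X = (h + 2*X)*(-3) + X = (-6*X - 3*h) + X = -5*X - 3*h)
f(m, I) = 0 (f(m, I) = -2 + (6 - 1*4) = -2 + (6 - 4) = -2 + 2 = 0)
253320 + 270*(f(-10, -12) + W(-6, -Z(2))) = 253320 + 270*(0 + (-(-5) - 3*(-6))) = 253320 + 270*(0 + (-5*(-1) + 18)) = 253320 + 270*(0 + (5 + 18)) = 253320 + 270*(0 + 23) = 253320 + 270*23 = 253320 + 6210 = 259530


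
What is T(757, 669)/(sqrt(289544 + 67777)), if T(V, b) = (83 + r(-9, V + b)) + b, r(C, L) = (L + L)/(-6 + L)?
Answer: 267673*sqrt(357321)/126848955 ≈ 1.2614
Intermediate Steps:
r(C, L) = 2*L/(-6 + L) (r(C, L) = (2*L)/(-6 + L) = 2*L/(-6 + L))
T(V, b) = 83 + b + 2*(V + b)/(-6 + V + b) (T(V, b) = (83 + 2*(V + b)/(-6 + (V + b))) + b = (83 + 2*(V + b)/(-6 + V + b)) + b = 83 + b + 2*(V + b)/(-6 + V + b))
T(757, 669)/(sqrt(289544 + 67777)) = ((2*757 + 2*669 + (83 + 669)*(-6 + 757 + 669))/(-6 + 757 + 669))/(sqrt(289544 + 67777)) = ((1514 + 1338 + 752*1420)/1420)/(sqrt(357321)) = ((1514 + 1338 + 1067840)/1420)*(sqrt(357321)/357321) = ((1/1420)*1070692)*(sqrt(357321)/357321) = 267673*(sqrt(357321)/357321)/355 = 267673*sqrt(357321)/126848955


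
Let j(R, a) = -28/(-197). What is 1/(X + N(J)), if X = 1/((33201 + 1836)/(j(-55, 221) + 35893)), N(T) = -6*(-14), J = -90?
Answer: 766921/65207025 ≈ 0.011761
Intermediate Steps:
j(R, a) = 28/197 (j(R, a) = -28*(-1/197) = 28/197)
N(T) = 84
X = 785661/766921 (X = 1/((33201 + 1836)/(28/197 + 35893)) = 1/(35037/(7070949/197)) = 1/(35037*(197/7070949)) = 1/(766921/785661) = 785661/766921 ≈ 1.0244)
1/(X + N(J)) = 1/(785661/766921 + 84) = 1/(65207025/766921) = 766921/65207025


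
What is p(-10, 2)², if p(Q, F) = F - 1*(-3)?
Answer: 25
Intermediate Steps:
p(Q, F) = 3 + F (p(Q, F) = F + 3 = 3 + F)
p(-10, 2)² = (3 + 2)² = 5² = 25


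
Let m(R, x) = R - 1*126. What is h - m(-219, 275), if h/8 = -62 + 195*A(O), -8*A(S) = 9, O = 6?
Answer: -1906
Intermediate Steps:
A(S) = -9/8 (A(S) = -⅛*9 = -9/8)
h = -2251 (h = 8*(-62 + 195*(-9/8)) = 8*(-62 - 1755/8) = 8*(-2251/8) = -2251)
m(R, x) = -126 + R (m(R, x) = R - 126 = -126 + R)
h - m(-219, 275) = -2251 - (-126 - 219) = -2251 - 1*(-345) = -2251 + 345 = -1906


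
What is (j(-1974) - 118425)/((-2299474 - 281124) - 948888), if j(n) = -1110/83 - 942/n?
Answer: 1617091817/48189837101 ≈ 0.033557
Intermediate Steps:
j(n) = -1110/83 - 942/n (j(n) = -1110*1/83 - 942/n = -1110/83 - 942/n)
(j(-1974) - 118425)/((-2299474 - 281124) - 948888) = ((-1110/83 - 942/(-1974)) - 118425)/((-2299474 - 281124) - 948888) = ((-1110/83 - 942*(-1/1974)) - 118425)/(-2580598 - 948888) = ((-1110/83 + 157/329) - 118425)/(-3529486) = (-352159/27307 - 118425)*(-1/3529486) = -3234183634/27307*(-1/3529486) = 1617091817/48189837101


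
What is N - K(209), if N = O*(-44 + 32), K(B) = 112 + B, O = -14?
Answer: -153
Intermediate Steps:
N = 168 (N = -14*(-44 + 32) = -14*(-12) = 168)
N - K(209) = 168 - (112 + 209) = 168 - 1*321 = 168 - 321 = -153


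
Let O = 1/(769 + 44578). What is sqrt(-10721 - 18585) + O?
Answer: 1/45347 + I*sqrt(29306) ≈ 2.2052e-5 + 171.19*I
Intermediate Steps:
O = 1/45347 ≈ 2.2052e-5
sqrt(-10721 - 18585) + O = sqrt(-10721 - 18585) + 1/45347 = sqrt(-29306) + 1/45347 = I*sqrt(29306) + 1/45347 = 1/45347 + I*sqrt(29306)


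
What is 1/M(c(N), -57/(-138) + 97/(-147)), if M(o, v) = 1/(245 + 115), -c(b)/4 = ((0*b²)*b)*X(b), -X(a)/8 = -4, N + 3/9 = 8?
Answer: 360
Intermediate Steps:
N = 23/3 (N = -⅓ + 8 = 23/3 ≈ 7.6667)
X(a) = 32 (X(a) = -8*(-4) = 32)
c(b) = 0 (c(b) = -4*(0*b²)*b*32 = -4*0*b*32 = -0*32 = -4*0 = 0)
M(o, v) = 1/360
1/M(c(N), -57/(-138) + 97/(-147)) = 1/(1/360) = 360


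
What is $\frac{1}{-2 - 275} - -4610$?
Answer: $\frac{1276969}{277} \approx 4610.0$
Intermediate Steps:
$\frac{1}{-2 - 275} - -4610 = \frac{1}{-2 - 275} + 4610 = \frac{1}{-277} + 4610 = - \frac{1}{277} + 4610 = \frac{1276969}{277}$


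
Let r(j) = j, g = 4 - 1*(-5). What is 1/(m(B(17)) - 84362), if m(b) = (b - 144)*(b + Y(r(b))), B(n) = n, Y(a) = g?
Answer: -1/87664 ≈ -1.1407e-5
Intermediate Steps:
g = 9 (g = 4 + 5 = 9)
Y(a) = 9
m(b) = (-144 + b)*(9 + b) (m(b) = (b - 144)*(b + 9) = (-144 + b)*(9 + b))
1/(m(B(17)) - 84362) = 1/((-1296 + 17² - 135*17) - 84362) = 1/((-1296 + 289 - 2295) - 84362) = 1/(-3302 - 84362) = 1/(-87664) = -1/87664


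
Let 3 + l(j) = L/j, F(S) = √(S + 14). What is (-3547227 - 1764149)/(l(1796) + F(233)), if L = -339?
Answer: -54631177632192/763928623 - 17132459407616*√247/763928623 ≈ -4.2398e+5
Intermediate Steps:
F(S) = √(14 + S)
l(j) = -3 - 339/j
(-3547227 - 1764149)/(l(1796) + F(233)) = (-3547227 - 1764149)/((-3 - 339/1796) + √(14 + 233)) = -5311376/((-3 - 339*1/1796) + √247) = -5311376/((-3 - 339/1796) + √247) = -5311376/(-5727/1796 + √247)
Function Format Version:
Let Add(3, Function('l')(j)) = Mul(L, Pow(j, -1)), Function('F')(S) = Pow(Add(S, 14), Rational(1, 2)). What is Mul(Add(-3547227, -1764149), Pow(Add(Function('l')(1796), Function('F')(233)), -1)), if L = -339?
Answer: Add(Rational(-54631177632192, 763928623), Mul(Rational(-17132459407616, 763928623), Pow(247, Rational(1, 2)))) ≈ -4.2398e+5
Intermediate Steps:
Function('F')(S) = Pow(Add(14, S), Rational(1, 2))
Function('l')(j) = Add(-3, Mul(-339, Pow(j, -1)))
Mul(Add(-3547227, -1764149), Pow(Add(Function('l')(1796), Function('F')(233)), -1)) = Mul(Add(-3547227, -1764149), Pow(Add(Add(-3, Mul(-339, Pow(1796, -1))), Pow(Add(14, 233), Rational(1, 2))), -1)) = Mul(-5311376, Pow(Add(Add(-3, Mul(-339, Rational(1, 1796))), Pow(247, Rational(1, 2))), -1)) = Mul(-5311376, Pow(Add(Add(-3, Rational(-339, 1796)), Pow(247, Rational(1, 2))), -1)) = Mul(-5311376, Pow(Add(Rational(-5727, 1796), Pow(247, Rational(1, 2))), -1))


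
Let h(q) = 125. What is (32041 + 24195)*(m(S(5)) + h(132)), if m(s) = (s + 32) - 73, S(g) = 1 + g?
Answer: 5061240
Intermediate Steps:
m(s) = -41 + s (m(s) = (32 + s) - 73 = -41 + s)
(32041 + 24195)*(m(S(5)) + h(132)) = (32041 + 24195)*((-41 + (1 + 5)) + 125) = 56236*((-41 + 6) + 125) = 56236*(-35 + 125) = 56236*90 = 5061240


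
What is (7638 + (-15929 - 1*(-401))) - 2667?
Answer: -10557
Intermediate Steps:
(7638 + (-15929 - 1*(-401))) - 2667 = (7638 + (-15929 + 401)) - 2667 = (7638 - 15528) - 2667 = -7890 - 2667 = -10557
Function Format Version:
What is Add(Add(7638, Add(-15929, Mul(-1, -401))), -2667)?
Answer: -10557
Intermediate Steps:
Add(Add(7638, Add(-15929, Mul(-1, -401))), -2667) = Add(Add(7638, Add(-15929, 401)), -2667) = Add(Add(7638, -15528), -2667) = Add(-7890, -2667) = -10557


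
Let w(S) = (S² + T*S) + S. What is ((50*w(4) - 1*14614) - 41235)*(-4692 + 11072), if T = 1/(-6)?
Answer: -1050447860/3 ≈ -3.5015e+8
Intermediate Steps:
T = -⅙ (T = 1*(-⅙) = -⅙ ≈ -0.16667)
w(S) = S² + 5*S/6 (w(S) = (S² - S/6) + S = S² + 5*S/6)
((50*w(4) - 1*14614) - 41235)*(-4692 + 11072) = ((50*((⅙)*4*(5 + 6*4)) - 1*14614) - 41235)*(-4692 + 11072) = ((50*((⅙)*4*(5 + 24)) - 14614) - 41235)*6380 = ((50*((⅙)*4*29) - 14614) - 41235)*6380 = ((50*(58/3) - 14614) - 41235)*6380 = ((2900/3 - 14614) - 41235)*6380 = (-40942/3 - 41235)*6380 = -164647/3*6380 = -1050447860/3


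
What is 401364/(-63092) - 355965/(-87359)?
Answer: -3151053474/1377913507 ≈ -2.2868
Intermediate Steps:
401364/(-63092) - 355965/(-87359) = 401364*(-1/63092) - 355965*(-1/87359) = -100341/15773 + 355965/87359 = -3151053474/1377913507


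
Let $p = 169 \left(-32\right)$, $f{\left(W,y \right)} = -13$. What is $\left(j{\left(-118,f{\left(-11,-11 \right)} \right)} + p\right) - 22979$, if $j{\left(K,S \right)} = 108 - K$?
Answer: $-28161$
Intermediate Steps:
$p = -5408$
$\left(j{\left(-118,f{\left(-11,-11 \right)} \right)} + p\right) - 22979 = \left(\left(108 - -118\right) - 5408\right) - 22979 = \left(\left(108 + 118\right) - 5408\right) - 22979 = \left(226 - 5408\right) - 22979 = -5182 - 22979 = -28161$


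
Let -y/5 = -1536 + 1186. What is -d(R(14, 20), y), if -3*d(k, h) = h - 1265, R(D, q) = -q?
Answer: 485/3 ≈ 161.67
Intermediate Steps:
y = 1750 (y = -5*(-1536 + 1186) = -5*(-350) = 1750)
d(k, h) = 1265/3 - h/3 (d(k, h) = -(h - 1265)/3 = -(-1265 + h)/3 = 1265/3 - h/3)
-d(R(14, 20), y) = -(1265/3 - ⅓*1750) = -(1265/3 - 1750/3) = -1*(-485/3) = 485/3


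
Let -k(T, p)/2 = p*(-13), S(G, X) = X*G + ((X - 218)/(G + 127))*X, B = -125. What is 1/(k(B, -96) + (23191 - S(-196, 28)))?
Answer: 69/1801307 ≈ 3.8306e-5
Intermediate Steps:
S(G, X) = G*X + X*(-218 + X)/(127 + G) (S(G, X) = G*X + ((-218 + X)/(127 + G))*X = G*X + X*(-218 + X)/(127 + G))
k(T, p) = 26*p (k(T, p) = -2*p*(-13) = -(-26)*p = 26*p)
1/(k(B, -96) + (23191 - S(-196, 28))) = 1/(26*(-96) + (23191 - 28*(-218 + 28 + (-196)**2 + 127*(-196))/(127 - 196))) = 1/(-2496 + (23191 - 28*(-218 + 28 + 38416 - 24892)/(-69))) = 1/(-2496 + (23191 - 28*(-1)*13334/69)) = 1/(-2496 + (23191 - 1*(-373352/69))) = 1/(-2496 + (23191 + 373352/69)) = 1/(-2496 + 1973531/69) = 1/(1801307/69) = 69/1801307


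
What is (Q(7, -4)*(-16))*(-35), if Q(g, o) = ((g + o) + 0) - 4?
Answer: -560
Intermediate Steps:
Q(g, o) = -4 + g + o (Q(g, o) = (g + o) - 4 = -4 + g + o)
(Q(7, -4)*(-16))*(-35) = ((-4 + 7 - 4)*(-16))*(-35) = -1*(-16)*(-35) = 16*(-35) = -560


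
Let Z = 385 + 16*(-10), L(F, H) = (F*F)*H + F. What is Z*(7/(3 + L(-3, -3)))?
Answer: -175/3 ≈ -58.333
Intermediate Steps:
L(F, H) = F + H*F² (L(F, H) = F²*H + F = H*F² + F = F + H*F²)
Z = 225 (Z = 385 - 160 = 225)
Z*(7/(3 + L(-3, -3))) = 225*(7/(3 - 3*(1 - 3*(-3)))) = 225*(7/(3 - 3*(1 + 9))) = 225*(7/(3 - 3*10)) = 225*(7/(3 - 30)) = 225*(7/(-27)) = 225*(7*(-1/27)) = 225*(-7/27) = -175/3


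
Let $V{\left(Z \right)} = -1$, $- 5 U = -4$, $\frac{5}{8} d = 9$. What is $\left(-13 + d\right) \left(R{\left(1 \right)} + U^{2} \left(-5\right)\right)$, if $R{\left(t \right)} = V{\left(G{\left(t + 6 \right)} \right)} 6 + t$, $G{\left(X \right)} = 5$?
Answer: $- \frac{287}{25} \approx -11.48$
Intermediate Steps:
$d = \frac{72}{5}$ ($d = \frac{8}{5} \cdot 9 = \frac{72}{5} \approx 14.4$)
$U = \frac{4}{5}$ ($U = \left(- \frac{1}{5}\right) \left(-4\right) = \frac{4}{5} \approx 0.8$)
$R{\left(t \right)} = -6 + t$ ($R{\left(t \right)} = \left(-1\right) 6 + t = -6 + t$)
$\left(-13 + d\right) \left(R{\left(1 \right)} + U^{2} \left(-5\right)\right) = \left(-13 + \frac{72}{5}\right) \left(\left(-6 + 1\right) + \left(\frac{4}{5}\right)^{2} \left(-5\right)\right) = \frac{7 \left(-5 + \frac{16}{25} \left(-5\right)\right)}{5} = \frac{7 \left(-5 - \frac{16}{5}\right)}{5} = \frac{7}{5} \left(- \frac{41}{5}\right) = - \frac{287}{25}$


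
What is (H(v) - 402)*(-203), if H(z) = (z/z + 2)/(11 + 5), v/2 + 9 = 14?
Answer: 1305087/16 ≈ 81568.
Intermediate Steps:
v = 10 (v = -18 + 2*14 = -18 + 28 = 10)
H(z) = 3/16 (H(z) = (1 + 2)/16 = 3*(1/16) = 3/16)
(H(v) - 402)*(-203) = (3/16 - 402)*(-203) = -6429/16*(-203) = 1305087/16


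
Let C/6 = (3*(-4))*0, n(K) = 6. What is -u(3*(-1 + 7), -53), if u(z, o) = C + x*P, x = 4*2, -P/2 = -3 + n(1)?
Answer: 48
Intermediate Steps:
P = -6 (P = -2*(-3 + 6) = -2*3 = -6)
x = 8
C = 0 (C = 6*((3*(-4))*0) = 6*(-12*0) = 6*0 = 0)
u(z, o) = -48 (u(z, o) = 0 + 8*(-6) = 0 - 48 = -48)
-u(3*(-1 + 7), -53) = -1*(-48) = 48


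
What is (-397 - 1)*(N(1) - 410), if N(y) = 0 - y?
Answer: 163578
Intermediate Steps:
N(y) = -y
(-397 - 1)*(N(1) - 410) = (-397 - 1)*(-1*1 - 410) = -398*(-1 - 410) = -398*(-411) = 163578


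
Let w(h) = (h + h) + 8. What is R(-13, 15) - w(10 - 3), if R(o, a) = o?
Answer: -35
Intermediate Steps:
w(h) = 8 + 2*h (w(h) = 2*h + 8 = 8 + 2*h)
R(-13, 15) - w(10 - 3) = -13 - (8 + 2*(10 - 3)) = -13 - (8 + 2*7) = -13 - (8 + 14) = -13 - 1*22 = -13 - 22 = -35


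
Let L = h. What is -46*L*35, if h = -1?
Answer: 1610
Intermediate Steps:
L = -1
-46*L*35 = -46*(-1)*35 = 46*35 = 1610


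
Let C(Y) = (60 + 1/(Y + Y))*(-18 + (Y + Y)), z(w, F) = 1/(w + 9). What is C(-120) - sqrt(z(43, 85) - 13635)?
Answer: -619157/40 - I*sqrt(9217247)/26 ≈ -15479.0 - 116.77*I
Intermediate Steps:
z(w, F) = 1/(9 + w)
C(Y) = (-18 + 2*Y)*(60 + 1/(2*Y)) (C(Y) = (60 + 1/(2*Y))*(-18 + 2*Y) = (-18 + 2*Y)*(60 + 1/(2*Y)))
C(-120) - sqrt(z(43, 85) - 13635) = (-1079 - 9/(-120) + 120*(-120)) - sqrt(1/(9 + 43) - 13635) = (-1079 - 9*(-1/120) - 14400) - sqrt(1/52 - 13635) = (-1079 + 3/40 - 14400) - sqrt(1/52 - 13635) = -619157/40 - sqrt(-709019/52) = -619157/40 - I*sqrt(9217247)/26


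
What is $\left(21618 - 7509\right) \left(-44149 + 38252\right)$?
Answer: $-83200773$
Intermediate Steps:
$\left(21618 - 7509\right) \left(-44149 + 38252\right) = 14109 \left(-5897\right) = -83200773$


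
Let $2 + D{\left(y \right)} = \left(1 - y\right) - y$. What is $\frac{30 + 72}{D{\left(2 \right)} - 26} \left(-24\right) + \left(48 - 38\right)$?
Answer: $\frac{2758}{31} \approx 88.968$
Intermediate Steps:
$D{\left(y \right)} = -1 - 2 y$ ($D{\left(y \right)} = -2 - \left(-1 + 2 y\right) = -1 - 2 y$)
$\frac{30 + 72}{D{\left(2 \right)} - 26} \left(-24\right) + \left(48 - 38\right) = \frac{30 + 72}{\left(-1 - 4\right) - 26} \left(-24\right) + \left(48 - 38\right) = \frac{102}{\left(-1 - 4\right) - 26} \left(-24\right) + \left(48 - 38\right) = \frac{102}{-5 - 26} \left(-24\right) + 10 = \frac{102}{-31} \left(-24\right) + 10 = 102 \left(- \frac{1}{31}\right) \left(-24\right) + 10 = \left(- \frac{102}{31}\right) \left(-24\right) + 10 = \frac{2448}{31} + 10 = \frac{2758}{31}$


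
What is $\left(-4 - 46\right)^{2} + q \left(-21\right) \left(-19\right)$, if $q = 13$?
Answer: $7687$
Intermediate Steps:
$\left(-4 - 46\right)^{2} + q \left(-21\right) \left(-19\right) = \left(-4 - 46\right)^{2} + 13 \left(-21\right) \left(-19\right) = \left(-50\right)^{2} - -5187 = 2500 + 5187 = 7687$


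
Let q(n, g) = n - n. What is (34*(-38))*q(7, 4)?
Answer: 0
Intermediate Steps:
q(n, g) = 0
(34*(-38))*q(7, 4) = (34*(-38))*0 = -1292*0 = 0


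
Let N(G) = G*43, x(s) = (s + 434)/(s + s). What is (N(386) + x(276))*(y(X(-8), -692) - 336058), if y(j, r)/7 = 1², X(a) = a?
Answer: -513195019851/92 ≈ -5.5782e+9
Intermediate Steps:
x(s) = (434 + s)/(2*s) (x(s) = (434 + s)/((2*s)) = (434 + s)*(1/(2*s)) = (434 + s)/(2*s))
N(G) = 43*G
y(j, r) = 7 (y(j, r) = 7*1² = 7*1 = 7)
(N(386) + x(276))*(y(X(-8), -692) - 336058) = (43*386 + (½)*(434 + 276)/276)*(7 - 336058) = (16598 + (½)*(1/276)*710)*(-336051) = (16598 + 355/276)*(-336051) = (4581403/276)*(-336051) = -513195019851/92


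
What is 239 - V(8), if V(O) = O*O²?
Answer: -273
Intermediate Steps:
V(O) = O³
239 - V(8) = 239 - 1*8³ = 239 - 1*512 = 239 - 512 = -273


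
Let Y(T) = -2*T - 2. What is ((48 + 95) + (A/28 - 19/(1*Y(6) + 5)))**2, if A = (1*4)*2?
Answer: 83905600/3969 ≈ 21140.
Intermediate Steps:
A = 8 (A = 4*2 = 8)
Y(T) = -2 - 2*T
((48 + 95) + (A/28 - 19/(1*Y(6) + 5)))**2 = ((48 + 95) + (8/28 - 19/(1*(-2 - 2*6) + 5)))**2 = (143 + (8*(1/28) - 19/(1*(-2 - 12) + 5)))**2 = (143 + (2/7 - 19/(1*(-14) + 5)))**2 = (143 + (2/7 - 19/(-14 + 5)))**2 = (143 + (2/7 - 19/(-9)))**2 = (143 + (2/7 - 19*(-1/9)))**2 = (143 + (2/7 + 19/9))**2 = (143 + 151/63)**2 = (9160/63)**2 = 83905600/3969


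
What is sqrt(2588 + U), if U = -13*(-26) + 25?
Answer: sqrt(2951) ≈ 54.323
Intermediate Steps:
U = 363 (U = 338 + 25 = 363)
sqrt(2588 + U) = sqrt(2588 + 363) = sqrt(2951)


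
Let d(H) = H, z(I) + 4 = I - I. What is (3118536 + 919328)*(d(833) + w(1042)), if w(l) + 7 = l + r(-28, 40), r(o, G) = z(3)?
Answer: 7526578496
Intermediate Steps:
z(I) = -4 (z(I) = -4 + (I - I) = -4 + 0 = -4)
r(o, G) = -4
w(l) = -11 + l (w(l) = -7 + (l - 4) = -7 + (-4 + l) = -11 + l)
(3118536 + 919328)*(d(833) + w(1042)) = (3118536 + 919328)*(833 + (-11 + 1042)) = 4037864*(833 + 1031) = 4037864*1864 = 7526578496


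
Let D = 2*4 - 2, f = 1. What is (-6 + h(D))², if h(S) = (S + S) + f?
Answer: 49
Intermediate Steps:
D = 6 (D = 8 - 2 = 6)
h(S) = 1 + 2*S (h(S) = (S + S) + 1 = 2*S + 1 = 1 + 2*S)
(-6 + h(D))² = (-6 + (1 + 2*6))² = (-6 + (1 + 12))² = (-6 + 13)² = 7² = 49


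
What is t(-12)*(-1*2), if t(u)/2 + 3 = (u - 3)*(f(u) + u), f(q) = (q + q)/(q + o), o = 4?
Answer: -528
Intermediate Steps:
f(q) = 2*q/(4 + q) (f(q) = (q + q)/(q + 4) = (2*q)/(4 + q) = 2*q/(4 + q))
t(u) = -6 + 2*(-3 + u)*(u + 2*u/(4 + u)) (t(u) = -6 + 2*((u - 3)*(2*u/(4 + u) + u)) = -6 + 2*((-3 + u)*(u + 2*u/(4 + u))) = -6 + 2*(-3 + u)*(u + 2*u/(4 + u)))
t(-12)*(-1*2) = (2*(-12 + (-12)**3 - 21*(-12) + 3*(-12)**2)/(4 - 12))*(-1*2) = (2*(-12 - 1728 + 252 + 3*144)/(-8))*(-2) = (2*(-1/8)*(-12 - 1728 + 252 + 432))*(-2) = (2*(-1/8)*(-1056))*(-2) = 264*(-2) = -528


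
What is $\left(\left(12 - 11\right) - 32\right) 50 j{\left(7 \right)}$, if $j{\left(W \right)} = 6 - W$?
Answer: $1550$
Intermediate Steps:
$\left(\left(12 - 11\right) - 32\right) 50 j{\left(7 \right)} = \left(\left(12 - 11\right) - 32\right) 50 \left(6 - 7\right) = \left(1 - 32\right) 50 \left(6 - 7\right) = \left(-31\right) 50 \left(-1\right) = \left(-1550\right) \left(-1\right) = 1550$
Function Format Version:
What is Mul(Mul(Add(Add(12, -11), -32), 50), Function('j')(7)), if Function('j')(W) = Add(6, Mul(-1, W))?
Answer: 1550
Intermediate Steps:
Mul(Mul(Add(Add(12, -11), -32), 50), Function('j')(7)) = Mul(Mul(Add(Add(12, -11), -32), 50), Add(6, Mul(-1, 7))) = Mul(Mul(Add(1, -32), 50), Add(6, -7)) = Mul(Mul(-31, 50), -1) = Mul(-1550, -1) = 1550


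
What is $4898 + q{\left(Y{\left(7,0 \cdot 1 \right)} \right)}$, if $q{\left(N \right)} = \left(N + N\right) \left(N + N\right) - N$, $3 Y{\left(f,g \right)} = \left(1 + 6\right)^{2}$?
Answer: $\frac{53539}{9} \approx 5948.8$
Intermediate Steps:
$Y{\left(f,g \right)} = \frac{49}{3}$ ($Y{\left(f,g \right)} = \frac{\left(1 + 6\right)^{2}}{3} = \frac{7^{2}}{3} = \frac{1}{3} \cdot 49 = \frac{49}{3}$)
$q{\left(N \right)} = - N + 4 N^{2}$ ($q{\left(N \right)} = 2 N 2 N - N = 4 N^{2} - N = - N + 4 N^{2}$)
$4898 + q{\left(Y{\left(7,0 \cdot 1 \right)} \right)} = 4898 + \frac{49 \left(-1 + 4 \cdot \frac{49}{3}\right)}{3} = 4898 + \frac{49 \left(-1 + \frac{196}{3}\right)}{3} = 4898 + \frac{49}{3} \cdot \frac{193}{3} = 4898 + \frac{9457}{9} = \frac{53539}{9}$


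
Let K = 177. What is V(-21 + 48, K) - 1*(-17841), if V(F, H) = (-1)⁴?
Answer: 17842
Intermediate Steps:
V(F, H) = 1
V(-21 + 48, K) - 1*(-17841) = 1 - 1*(-17841) = 1 + 17841 = 17842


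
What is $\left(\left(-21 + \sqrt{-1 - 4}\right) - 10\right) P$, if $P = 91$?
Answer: $-2821 + 91 i \sqrt{5} \approx -2821.0 + 203.48 i$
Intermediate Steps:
$\left(\left(-21 + \sqrt{-1 - 4}\right) - 10\right) P = \left(\left(-21 + \sqrt{-1 - 4}\right) - 10\right) 91 = \left(\left(-21 + \sqrt{-5}\right) - 10\right) 91 = \left(\left(-21 + i \sqrt{5}\right) - 10\right) 91 = \left(-31 + i \sqrt{5}\right) 91 = -2821 + 91 i \sqrt{5}$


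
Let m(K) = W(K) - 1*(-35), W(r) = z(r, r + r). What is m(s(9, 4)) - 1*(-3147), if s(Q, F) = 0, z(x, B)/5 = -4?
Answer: 3162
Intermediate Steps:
z(x, B) = -20 (z(x, B) = 5*(-4) = -20)
W(r) = -20
m(K) = 15 (m(K) = -20 - 1*(-35) = -20 + 35 = 15)
m(s(9, 4)) - 1*(-3147) = 15 - 1*(-3147) = 15 + 3147 = 3162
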